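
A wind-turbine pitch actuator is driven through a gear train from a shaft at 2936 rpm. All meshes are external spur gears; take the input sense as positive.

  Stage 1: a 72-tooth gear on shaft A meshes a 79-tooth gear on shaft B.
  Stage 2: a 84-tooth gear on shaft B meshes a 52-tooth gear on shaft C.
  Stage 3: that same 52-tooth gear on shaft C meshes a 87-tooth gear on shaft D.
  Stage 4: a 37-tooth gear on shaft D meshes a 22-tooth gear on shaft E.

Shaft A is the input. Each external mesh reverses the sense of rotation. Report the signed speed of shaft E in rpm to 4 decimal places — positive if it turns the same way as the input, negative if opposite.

Stage 1 [72T→79T]: ω = 2936.0000×72/79 = 2675.8481 rpm, dir flips to −; running = −2675.8481
Stage 2 [84T→52T]: ω = 2675.8481×84/52 = 4322.5239 rpm, dir flips to +; running = +4322.5239
Stage 3 [52T→87T]: ω = 4322.5239×52/87 = 2583.5775 rpm, dir flips to −; running = −2583.5775
Stage 4 [37T→22T]: ω = 2583.5775×37/22 = 4345.1076 rpm, dir flips to +; running = +4345.1076

+4345.1076 rpm (same as input, |ω| = 4345.1076 rpm)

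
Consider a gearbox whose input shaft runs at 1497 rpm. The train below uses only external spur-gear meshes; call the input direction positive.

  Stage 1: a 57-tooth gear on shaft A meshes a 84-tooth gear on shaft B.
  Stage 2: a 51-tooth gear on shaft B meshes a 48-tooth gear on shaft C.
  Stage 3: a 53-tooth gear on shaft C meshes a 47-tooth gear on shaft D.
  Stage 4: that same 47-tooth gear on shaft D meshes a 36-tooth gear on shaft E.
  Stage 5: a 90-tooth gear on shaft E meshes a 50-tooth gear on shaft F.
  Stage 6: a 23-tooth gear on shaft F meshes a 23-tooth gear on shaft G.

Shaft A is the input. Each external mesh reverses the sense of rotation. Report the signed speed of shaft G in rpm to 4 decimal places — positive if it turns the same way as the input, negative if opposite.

Stage 1 [57T→84T]: ω = 1497.0000×57/84 = 1015.8214 rpm, dir flips to −; running = −1015.8214
Stage 2 [51T→48T]: ω = 1015.8214×51/48 = 1079.3103 rpm, dir flips to +; running = +1079.3103
Stage 3 [53T→47T]: ω = 1079.3103×53/47 = 1217.0946 rpm, dir flips to −; running = −1217.0946
Stage 4 [47T→36T]: ω = 1217.0946×47/36 = 1588.9846 rpm, dir flips to +; running = +1588.9846
Stage 5 [90T→50T]: ω = 1588.9846×90/50 = 2860.1722 rpm, dir flips to −; running = −2860.1722
Stage 6 [23T→23T]: ω = 2860.1722×23/23 = 2860.1722 rpm, dir flips to +; running = +2860.1722

+2860.1722 rpm (same as input, |ω| = 2860.1722 rpm)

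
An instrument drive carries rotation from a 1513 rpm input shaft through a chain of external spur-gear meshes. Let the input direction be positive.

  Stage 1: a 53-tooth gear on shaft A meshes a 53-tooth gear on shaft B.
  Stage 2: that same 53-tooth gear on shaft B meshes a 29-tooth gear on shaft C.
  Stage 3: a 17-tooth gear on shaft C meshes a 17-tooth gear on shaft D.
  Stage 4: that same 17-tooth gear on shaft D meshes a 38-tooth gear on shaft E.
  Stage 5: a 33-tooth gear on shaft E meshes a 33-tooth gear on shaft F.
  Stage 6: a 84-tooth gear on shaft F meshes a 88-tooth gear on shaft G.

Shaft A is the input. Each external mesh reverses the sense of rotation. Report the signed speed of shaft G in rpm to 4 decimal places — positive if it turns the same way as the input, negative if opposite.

+1180.8065 rpm (same as input, |ω| = 1180.8065 rpm)

Stage 1 [53T→53T]: ω = 1513.0000×53/53 = 1513.0000 rpm, dir flips to −; running = −1513.0000
Stage 2 [53T→29T]: ω = 1513.0000×53/29 = 2765.1379 rpm, dir flips to +; running = +2765.1379
Stage 3 [17T→17T]: ω = 2765.1379×17/17 = 2765.1379 rpm, dir flips to −; running = −2765.1379
Stage 4 [17T→38T]: ω = 2765.1379×17/38 = 1237.0354 rpm, dir flips to +; running = +1237.0354
Stage 5 [33T→33T]: ω = 1237.0354×33/33 = 1237.0354 rpm, dir flips to −; running = −1237.0354
Stage 6 [84T→88T]: ω = 1237.0354×84/88 = 1180.8065 rpm, dir flips to +; running = +1180.8065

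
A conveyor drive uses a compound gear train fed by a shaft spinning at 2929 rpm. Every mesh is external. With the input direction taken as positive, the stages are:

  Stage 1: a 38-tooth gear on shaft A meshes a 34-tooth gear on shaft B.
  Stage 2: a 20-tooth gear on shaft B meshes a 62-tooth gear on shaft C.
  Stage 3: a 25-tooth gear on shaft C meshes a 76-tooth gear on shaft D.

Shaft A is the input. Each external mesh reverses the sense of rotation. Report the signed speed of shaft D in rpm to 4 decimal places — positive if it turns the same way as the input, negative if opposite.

Stage 1 [38T→34T]: ω = 2929.0000×38/34 = 3273.5882 rpm, dir flips to −; running = −3273.5882
Stage 2 [20T→62T]: ω = 3273.5882×20/62 = 1055.9962 rpm, dir flips to +; running = +1055.9962
Stage 3 [25T→76T]: ω = 1055.9962×25/76 = 347.3672 rpm, dir flips to −; running = −347.3672

-347.3672 rpm (opposite to input, |ω| = 347.3672 rpm)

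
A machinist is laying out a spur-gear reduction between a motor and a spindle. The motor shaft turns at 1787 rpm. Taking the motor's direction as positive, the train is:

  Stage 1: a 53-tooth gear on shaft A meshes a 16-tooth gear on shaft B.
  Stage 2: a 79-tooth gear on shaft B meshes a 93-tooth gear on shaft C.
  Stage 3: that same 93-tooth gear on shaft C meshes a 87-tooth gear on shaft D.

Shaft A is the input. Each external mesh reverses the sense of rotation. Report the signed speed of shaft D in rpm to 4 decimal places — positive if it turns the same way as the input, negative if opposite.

-5375.1214 rpm (opposite to input, |ω| = 5375.1214 rpm)

Stage 1 [53T→16T]: ω = 1787.0000×53/16 = 5919.4375 rpm, dir flips to −; running = −5919.4375
Stage 2 [79T→93T]: ω = 5919.4375×79/93 = 5028.3394 rpm, dir flips to +; running = +5028.3394
Stage 3 [93T→87T]: ω = 5028.3394×93/87 = 5375.1214 rpm, dir flips to −; running = −5375.1214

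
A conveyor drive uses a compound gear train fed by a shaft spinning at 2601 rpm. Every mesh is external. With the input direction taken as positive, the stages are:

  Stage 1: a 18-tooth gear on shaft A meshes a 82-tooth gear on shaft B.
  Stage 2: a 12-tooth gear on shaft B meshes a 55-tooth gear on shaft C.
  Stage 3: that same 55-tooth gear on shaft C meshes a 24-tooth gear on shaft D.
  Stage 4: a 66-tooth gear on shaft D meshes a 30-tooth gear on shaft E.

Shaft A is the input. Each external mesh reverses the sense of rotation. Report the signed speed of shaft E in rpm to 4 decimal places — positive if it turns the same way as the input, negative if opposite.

+628.0463 rpm (same as input, |ω| = 628.0463 rpm)

Stage 1 [18T→82T]: ω = 2601.0000×18/82 = 570.9512 rpm, dir flips to −; running = −570.9512
Stage 2 [12T→55T]: ω = 570.9512×12/55 = 124.5712 rpm, dir flips to +; running = +124.5712
Stage 3 [55T→24T]: ω = 124.5712×55/24 = 285.4756 rpm, dir flips to −; running = −285.4756
Stage 4 [66T→30T]: ω = 285.4756×66/30 = 628.0463 rpm, dir flips to +; running = +628.0463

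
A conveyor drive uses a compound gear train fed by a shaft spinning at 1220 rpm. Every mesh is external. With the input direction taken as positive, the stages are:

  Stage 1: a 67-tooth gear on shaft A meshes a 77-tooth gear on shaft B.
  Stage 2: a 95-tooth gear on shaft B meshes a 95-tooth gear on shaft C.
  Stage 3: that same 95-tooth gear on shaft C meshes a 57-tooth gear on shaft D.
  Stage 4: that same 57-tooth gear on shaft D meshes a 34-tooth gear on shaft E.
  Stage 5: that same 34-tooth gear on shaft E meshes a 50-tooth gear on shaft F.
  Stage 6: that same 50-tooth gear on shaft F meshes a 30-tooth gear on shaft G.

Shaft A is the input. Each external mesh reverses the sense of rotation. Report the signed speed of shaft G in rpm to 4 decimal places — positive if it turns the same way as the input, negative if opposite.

Stage 1 [67T→77T]: ω = 1220.0000×67/77 = 1061.5584 rpm, dir flips to −; running = −1061.5584
Stage 2 [95T→95T]: ω = 1061.5584×95/95 = 1061.5584 rpm, dir flips to +; running = +1061.5584
Stage 3 [95T→57T]: ω = 1061.5584×95/57 = 1769.2641 rpm, dir flips to −; running = −1769.2641
Stage 4 [57T→34T]: ω = 1769.2641×57/34 = 2966.1192 rpm, dir flips to +; running = +2966.1192
Stage 5 [34T→50T]: ω = 2966.1192×34/50 = 2016.9610 rpm, dir flips to −; running = −2016.9610
Stage 6 [50T→30T]: ω = 2016.9610×50/30 = 3361.6017 rpm, dir flips to +; running = +3361.6017

+3361.6017 rpm (same as input, |ω| = 3361.6017 rpm)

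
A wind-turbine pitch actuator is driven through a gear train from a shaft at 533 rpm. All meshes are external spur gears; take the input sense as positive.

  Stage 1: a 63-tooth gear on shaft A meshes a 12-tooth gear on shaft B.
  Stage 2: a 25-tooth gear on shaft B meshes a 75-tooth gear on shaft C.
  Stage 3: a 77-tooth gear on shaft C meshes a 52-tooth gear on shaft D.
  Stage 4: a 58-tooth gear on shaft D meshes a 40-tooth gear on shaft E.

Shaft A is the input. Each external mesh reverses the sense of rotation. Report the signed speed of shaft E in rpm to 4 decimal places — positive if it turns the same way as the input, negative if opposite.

Stage 1 [63T→12T]: ω = 533.0000×63/12 = 2798.2500 rpm, dir flips to −; running = −2798.2500
Stage 2 [25T→75T]: ω = 2798.2500×25/75 = 932.7500 rpm, dir flips to +; running = +932.7500
Stage 3 [77T→52T]: ω = 932.7500×77/52 = 1381.1875 rpm, dir flips to −; running = −1381.1875
Stage 4 [58T→40T]: ω = 1381.1875×58/40 = 2002.7219 rpm, dir flips to +; running = +2002.7219

+2002.7219 rpm (same as input, |ω| = 2002.7219 rpm)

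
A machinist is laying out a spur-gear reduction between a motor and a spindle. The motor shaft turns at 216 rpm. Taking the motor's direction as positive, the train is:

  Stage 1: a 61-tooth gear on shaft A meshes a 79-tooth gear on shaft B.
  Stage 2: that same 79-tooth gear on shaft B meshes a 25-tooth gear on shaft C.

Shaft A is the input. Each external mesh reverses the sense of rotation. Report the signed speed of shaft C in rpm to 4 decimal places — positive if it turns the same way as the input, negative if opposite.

+527.0400 rpm (same as input, |ω| = 527.0400 rpm)

Stage 1 [61T→79T]: ω = 216.0000×61/79 = 166.7848 rpm, dir flips to −; running = −166.7848
Stage 2 [79T→25T]: ω = 166.7848×79/25 = 527.0400 rpm, dir flips to +; running = +527.0400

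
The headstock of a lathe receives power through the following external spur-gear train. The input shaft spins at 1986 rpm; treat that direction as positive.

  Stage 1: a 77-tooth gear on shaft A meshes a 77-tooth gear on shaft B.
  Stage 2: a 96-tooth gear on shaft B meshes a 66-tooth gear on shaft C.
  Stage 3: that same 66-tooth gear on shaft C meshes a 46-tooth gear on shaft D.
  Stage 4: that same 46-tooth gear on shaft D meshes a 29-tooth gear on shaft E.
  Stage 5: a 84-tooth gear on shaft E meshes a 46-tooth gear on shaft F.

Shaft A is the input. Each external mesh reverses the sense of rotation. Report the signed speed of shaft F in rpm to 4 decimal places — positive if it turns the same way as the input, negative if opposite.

Stage 1 [77T→77T]: ω = 1986.0000×77/77 = 1986.0000 rpm, dir flips to −; running = −1986.0000
Stage 2 [96T→66T]: ω = 1986.0000×96/66 = 2888.7273 rpm, dir flips to +; running = +2888.7273
Stage 3 [66T→46T]: ω = 2888.7273×66/46 = 4144.6957 rpm, dir flips to −; running = −4144.6957
Stage 4 [46T→29T]: ω = 4144.6957×46/29 = 6574.3448 rpm, dir flips to +; running = +6574.3448
Stage 5 [84T→46T]: ω = 6574.3448×84/46 = 12005.3253 rpm, dir flips to −; running = −12005.3253

-12005.3253 rpm (opposite to input, |ω| = 12005.3253 rpm)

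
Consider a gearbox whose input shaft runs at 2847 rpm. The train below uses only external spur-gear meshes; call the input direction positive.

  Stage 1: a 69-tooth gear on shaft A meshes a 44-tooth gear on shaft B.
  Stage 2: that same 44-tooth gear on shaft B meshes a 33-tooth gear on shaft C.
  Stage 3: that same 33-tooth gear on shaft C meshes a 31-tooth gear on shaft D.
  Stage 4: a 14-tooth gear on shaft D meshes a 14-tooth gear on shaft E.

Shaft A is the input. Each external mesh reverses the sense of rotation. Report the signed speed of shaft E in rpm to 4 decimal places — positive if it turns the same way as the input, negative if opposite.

+6336.8710 rpm (same as input, |ω| = 6336.8710 rpm)

Stage 1 [69T→44T]: ω = 2847.0000×69/44 = 4464.6136 rpm, dir flips to −; running = −4464.6136
Stage 2 [44T→33T]: ω = 4464.6136×44/33 = 5952.8182 rpm, dir flips to +; running = +5952.8182
Stage 3 [33T→31T]: ω = 5952.8182×33/31 = 6336.8710 rpm, dir flips to −; running = −6336.8710
Stage 4 [14T→14T]: ω = 6336.8710×14/14 = 6336.8710 rpm, dir flips to +; running = +6336.8710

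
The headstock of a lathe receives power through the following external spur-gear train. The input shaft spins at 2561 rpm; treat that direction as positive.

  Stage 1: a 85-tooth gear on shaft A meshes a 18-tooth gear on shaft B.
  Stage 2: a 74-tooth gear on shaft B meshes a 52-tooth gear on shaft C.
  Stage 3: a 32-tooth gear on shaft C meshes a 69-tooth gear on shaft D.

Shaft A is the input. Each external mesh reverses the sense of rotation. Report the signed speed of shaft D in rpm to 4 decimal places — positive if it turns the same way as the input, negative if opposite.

Stage 1 [85T→18T]: ω = 2561.0000×85/18 = 12093.6111 rpm, dir flips to −; running = −12093.6111
Stage 2 [74T→52T]: ω = 12093.6111×74/52 = 17210.1389 rpm, dir flips to +; running = +17210.1389
Stage 3 [32T→69T]: ω = 17210.1389×32/69 = 7981.5137 rpm, dir flips to −; running = −7981.5137

-7981.5137 rpm (opposite to input, |ω| = 7981.5137 rpm)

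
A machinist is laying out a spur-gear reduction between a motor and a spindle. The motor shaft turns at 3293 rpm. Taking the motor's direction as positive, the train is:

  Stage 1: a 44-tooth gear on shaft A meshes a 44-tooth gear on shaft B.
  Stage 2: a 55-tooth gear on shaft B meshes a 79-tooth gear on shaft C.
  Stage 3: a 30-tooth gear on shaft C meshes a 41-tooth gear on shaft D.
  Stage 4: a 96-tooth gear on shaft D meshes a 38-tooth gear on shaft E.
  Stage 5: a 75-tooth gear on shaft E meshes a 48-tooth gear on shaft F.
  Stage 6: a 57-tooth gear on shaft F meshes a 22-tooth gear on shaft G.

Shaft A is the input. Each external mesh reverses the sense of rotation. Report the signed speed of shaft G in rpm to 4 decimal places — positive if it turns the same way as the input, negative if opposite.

Stage 1 [44T→44T]: ω = 3293.0000×44/44 = 3293.0000 rpm, dir flips to −; running = −3293.0000
Stage 2 [55T→79T]: ω = 3293.0000×55/79 = 2292.5949 rpm, dir flips to +; running = +2292.5949
Stage 3 [30T→41T]: ω = 2292.5949×30/41 = 1677.5085 rpm, dir flips to −; running = −1677.5085
Stage 4 [96T→38T]: ω = 1677.5085×96/38 = 4237.9162 rpm, dir flips to +; running = +4237.9162
Stage 5 [75T→48T]: ω = 4237.9162×75/48 = 6621.7440 rpm, dir flips to −; running = −6621.7440
Stage 6 [57T→22T]: ω = 6621.7440×57/22 = 17156.3368 rpm, dir flips to +; running = +17156.3368

+17156.3368 rpm (same as input, |ω| = 17156.3368 rpm)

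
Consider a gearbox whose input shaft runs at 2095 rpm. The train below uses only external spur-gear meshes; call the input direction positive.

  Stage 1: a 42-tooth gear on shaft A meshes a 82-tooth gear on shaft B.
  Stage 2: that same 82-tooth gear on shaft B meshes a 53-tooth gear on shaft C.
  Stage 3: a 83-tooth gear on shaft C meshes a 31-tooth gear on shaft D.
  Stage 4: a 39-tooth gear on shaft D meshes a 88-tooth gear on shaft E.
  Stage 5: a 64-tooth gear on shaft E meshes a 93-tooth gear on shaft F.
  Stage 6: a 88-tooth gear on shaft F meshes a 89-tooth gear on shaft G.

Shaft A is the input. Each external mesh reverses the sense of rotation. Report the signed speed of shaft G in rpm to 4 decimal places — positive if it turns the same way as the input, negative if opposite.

Stage 1 [42T→82T]: ω = 2095.0000×42/82 = 1073.0488 rpm, dir flips to −; running = −1073.0488
Stage 2 [82T→53T]: ω = 1073.0488×82/53 = 1660.1887 rpm, dir flips to +; running = +1660.1887
Stage 3 [83T→31T]: ω = 1660.1887×83/31 = 4445.0213 rpm, dir flips to −; running = −4445.0213
Stage 4 [39T→88T]: ω = 4445.0213×39/88 = 1969.9526 rpm, dir flips to +; running = +1969.9526
Stage 5 [64T→93T]: ω = 1969.9526×64/93 = 1355.6663 rpm, dir flips to −; running = −1355.6663
Stage 6 [88T→89T]: ω = 1355.6663×88/89 = 1340.4341 rpm, dir flips to +; running = +1340.4341

+1340.4341 rpm (same as input, |ω| = 1340.4341 rpm)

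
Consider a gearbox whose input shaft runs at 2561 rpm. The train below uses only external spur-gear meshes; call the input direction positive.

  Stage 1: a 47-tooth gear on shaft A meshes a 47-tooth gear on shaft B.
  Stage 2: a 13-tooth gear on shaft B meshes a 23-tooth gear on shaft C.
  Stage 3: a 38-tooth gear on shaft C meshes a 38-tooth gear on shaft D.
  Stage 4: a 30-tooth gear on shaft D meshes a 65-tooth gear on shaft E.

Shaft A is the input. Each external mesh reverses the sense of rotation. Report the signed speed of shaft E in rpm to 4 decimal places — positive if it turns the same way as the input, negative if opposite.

+668.0870 rpm (same as input, |ω| = 668.0870 rpm)

Stage 1 [47T→47T]: ω = 2561.0000×47/47 = 2561.0000 rpm, dir flips to −; running = −2561.0000
Stage 2 [13T→23T]: ω = 2561.0000×13/23 = 1447.5217 rpm, dir flips to +; running = +1447.5217
Stage 3 [38T→38T]: ω = 1447.5217×38/38 = 1447.5217 rpm, dir flips to −; running = −1447.5217
Stage 4 [30T→65T]: ω = 1447.5217×30/65 = 668.0870 rpm, dir flips to +; running = +668.0870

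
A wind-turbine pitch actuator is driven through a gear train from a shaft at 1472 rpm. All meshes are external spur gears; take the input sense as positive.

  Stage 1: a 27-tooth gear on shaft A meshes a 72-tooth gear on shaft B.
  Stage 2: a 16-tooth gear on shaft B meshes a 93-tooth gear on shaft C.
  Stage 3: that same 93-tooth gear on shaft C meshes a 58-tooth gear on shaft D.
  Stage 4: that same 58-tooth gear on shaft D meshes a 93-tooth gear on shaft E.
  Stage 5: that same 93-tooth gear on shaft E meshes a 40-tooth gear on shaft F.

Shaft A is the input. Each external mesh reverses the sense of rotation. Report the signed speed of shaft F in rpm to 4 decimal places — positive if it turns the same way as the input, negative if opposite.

Stage 1 [27T→72T]: ω = 1472.0000×27/72 = 552.0000 rpm, dir flips to −; running = −552.0000
Stage 2 [16T→93T]: ω = 552.0000×16/93 = 94.9677 rpm, dir flips to +; running = +94.9677
Stage 3 [93T→58T]: ω = 94.9677×93/58 = 152.2759 rpm, dir flips to −; running = −152.2759
Stage 4 [58T→93T]: ω = 152.2759×58/93 = 94.9677 rpm, dir flips to +; running = +94.9677
Stage 5 [93T→40T]: ω = 94.9677×93/40 = 220.8000 rpm, dir flips to −; running = −220.8000

-220.8000 rpm (opposite to input, |ω| = 220.8000 rpm)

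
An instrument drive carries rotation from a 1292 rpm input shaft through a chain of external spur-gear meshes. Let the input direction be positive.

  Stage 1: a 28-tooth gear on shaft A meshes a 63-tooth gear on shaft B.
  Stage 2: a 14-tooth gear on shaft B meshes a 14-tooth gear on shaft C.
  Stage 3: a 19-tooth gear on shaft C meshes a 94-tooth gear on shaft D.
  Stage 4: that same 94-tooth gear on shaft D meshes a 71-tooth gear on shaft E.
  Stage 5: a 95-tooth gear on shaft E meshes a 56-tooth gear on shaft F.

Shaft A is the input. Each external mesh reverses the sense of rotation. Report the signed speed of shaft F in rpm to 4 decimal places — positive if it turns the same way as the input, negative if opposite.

Stage 1 [28T→63T]: ω = 1292.0000×28/63 = 574.2222 rpm, dir flips to −; running = −574.2222
Stage 2 [14T→14T]: ω = 574.2222×14/14 = 574.2222 rpm, dir flips to +; running = +574.2222
Stage 3 [19T→94T]: ω = 574.2222×19/94 = 116.0662 rpm, dir flips to −; running = −116.0662
Stage 4 [94T→71T]: ω = 116.0662×94/71 = 153.6651 rpm, dir flips to +; running = +153.6651
Stage 5 [95T→56T]: ω = 153.6651×95/56 = 260.6819 rpm, dir flips to −; running = −260.6819

-260.6819 rpm (opposite to input, |ω| = 260.6819 rpm)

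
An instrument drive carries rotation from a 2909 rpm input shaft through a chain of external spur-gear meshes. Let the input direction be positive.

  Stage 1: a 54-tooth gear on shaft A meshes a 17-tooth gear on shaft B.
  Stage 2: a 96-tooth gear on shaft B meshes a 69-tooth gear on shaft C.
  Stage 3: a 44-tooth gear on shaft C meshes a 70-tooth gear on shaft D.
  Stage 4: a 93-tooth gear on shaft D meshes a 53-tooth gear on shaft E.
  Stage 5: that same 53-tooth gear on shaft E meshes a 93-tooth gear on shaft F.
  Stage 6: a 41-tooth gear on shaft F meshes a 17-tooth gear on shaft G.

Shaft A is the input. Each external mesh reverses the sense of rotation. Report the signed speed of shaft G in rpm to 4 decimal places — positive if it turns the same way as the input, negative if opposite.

+19489.4810 rpm (same as input, |ω| = 19489.4810 rpm)

Stage 1 [54T→17T]: ω = 2909.0000×54/17 = 9240.3529 rpm, dir flips to −; running = −9240.3529
Stage 2 [96T→69T]: ω = 9240.3529×96/69 = 12856.1432 rpm, dir flips to +; running = +12856.1432
Stage 3 [44T→70T]: ω = 12856.1432×44/70 = 8081.0043 rpm, dir flips to −; running = −8081.0043
Stage 4 [93T→53T]: ω = 8081.0043×93/53 = 14179.8755 rpm, dir flips to +; running = +14179.8755
Stage 5 [53T→93T]: ω = 14179.8755×53/93 = 8081.0043 rpm, dir flips to −; running = −8081.0043
Stage 6 [41T→17T]: ω = 8081.0043×41/17 = 19489.4810 rpm, dir flips to +; running = +19489.4810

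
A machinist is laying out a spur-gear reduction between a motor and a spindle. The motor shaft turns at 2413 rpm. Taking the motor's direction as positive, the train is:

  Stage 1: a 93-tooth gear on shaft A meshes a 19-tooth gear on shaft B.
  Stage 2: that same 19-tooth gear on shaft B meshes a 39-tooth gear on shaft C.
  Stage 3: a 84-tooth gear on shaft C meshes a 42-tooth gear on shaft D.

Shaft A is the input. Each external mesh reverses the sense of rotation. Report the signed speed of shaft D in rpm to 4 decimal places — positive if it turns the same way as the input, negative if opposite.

Stage 1 [93T→19T]: ω = 2413.0000×93/19 = 11811.0000 rpm, dir flips to −; running = −11811.0000
Stage 2 [19T→39T]: ω = 11811.0000×19/39 = 5754.0769 rpm, dir flips to +; running = +5754.0769
Stage 3 [84T→42T]: ω = 5754.0769×84/42 = 11508.1538 rpm, dir flips to −; running = −11508.1538

-11508.1538 rpm (opposite to input, |ω| = 11508.1538 rpm)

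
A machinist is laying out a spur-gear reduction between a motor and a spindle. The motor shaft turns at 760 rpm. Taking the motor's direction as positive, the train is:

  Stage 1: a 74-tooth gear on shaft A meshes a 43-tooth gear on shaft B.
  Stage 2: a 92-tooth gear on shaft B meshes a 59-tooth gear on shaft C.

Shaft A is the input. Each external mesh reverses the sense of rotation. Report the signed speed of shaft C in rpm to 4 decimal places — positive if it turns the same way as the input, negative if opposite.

+2039.4482 rpm (same as input, |ω| = 2039.4482 rpm)

Stage 1 [74T→43T]: ω = 760.0000×74/43 = 1307.9070 rpm, dir flips to −; running = −1307.9070
Stage 2 [92T→59T]: ω = 1307.9070×92/59 = 2039.4482 rpm, dir flips to +; running = +2039.4482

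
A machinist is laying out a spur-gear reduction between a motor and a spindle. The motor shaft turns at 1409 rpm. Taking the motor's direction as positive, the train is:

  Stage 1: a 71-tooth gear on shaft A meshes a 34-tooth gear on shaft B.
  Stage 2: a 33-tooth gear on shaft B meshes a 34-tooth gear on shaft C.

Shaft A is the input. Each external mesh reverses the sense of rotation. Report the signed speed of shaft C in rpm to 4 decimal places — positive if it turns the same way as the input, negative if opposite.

+2855.7846 rpm (same as input, |ω| = 2855.7846 rpm)

Stage 1 [71T→34T]: ω = 1409.0000×71/34 = 2942.3235 rpm, dir flips to −; running = −2942.3235
Stage 2 [33T→34T]: ω = 2942.3235×33/34 = 2855.7846 rpm, dir flips to +; running = +2855.7846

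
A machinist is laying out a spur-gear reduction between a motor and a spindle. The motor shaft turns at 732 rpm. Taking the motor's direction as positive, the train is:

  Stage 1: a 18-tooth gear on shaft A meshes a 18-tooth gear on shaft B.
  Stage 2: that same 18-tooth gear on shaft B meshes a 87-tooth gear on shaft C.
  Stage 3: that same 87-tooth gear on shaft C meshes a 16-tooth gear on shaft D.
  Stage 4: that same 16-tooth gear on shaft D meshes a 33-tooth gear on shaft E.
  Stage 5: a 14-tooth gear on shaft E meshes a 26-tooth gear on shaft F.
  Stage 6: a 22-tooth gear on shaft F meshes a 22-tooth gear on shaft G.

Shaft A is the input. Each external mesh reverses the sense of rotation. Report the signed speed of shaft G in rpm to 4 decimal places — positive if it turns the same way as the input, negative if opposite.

+214.9930 rpm (same as input, |ω| = 214.9930 rpm)

Stage 1 [18T→18T]: ω = 732.0000×18/18 = 732.0000 rpm, dir flips to −; running = −732.0000
Stage 2 [18T→87T]: ω = 732.0000×18/87 = 151.4483 rpm, dir flips to +; running = +151.4483
Stage 3 [87T→16T]: ω = 151.4483×87/16 = 823.5000 rpm, dir flips to −; running = −823.5000
Stage 4 [16T→33T]: ω = 823.5000×16/33 = 399.2727 rpm, dir flips to +; running = +399.2727
Stage 5 [14T→26T]: ω = 399.2727×14/26 = 214.9930 rpm, dir flips to −; running = −214.9930
Stage 6 [22T→22T]: ω = 214.9930×22/22 = 214.9930 rpm, dir flips to +; running = +214.9930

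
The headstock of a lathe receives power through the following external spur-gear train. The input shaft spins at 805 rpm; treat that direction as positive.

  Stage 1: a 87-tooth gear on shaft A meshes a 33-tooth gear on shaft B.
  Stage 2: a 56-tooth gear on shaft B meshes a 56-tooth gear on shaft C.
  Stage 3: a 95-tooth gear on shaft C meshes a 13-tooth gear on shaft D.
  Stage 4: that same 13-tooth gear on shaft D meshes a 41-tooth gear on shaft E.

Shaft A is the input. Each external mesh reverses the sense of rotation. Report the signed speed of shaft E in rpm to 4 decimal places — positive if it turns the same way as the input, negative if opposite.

Stage 1 [87T→33T]: ω = 805.0000×87/33 = 2122.2727 rpm, dir flips to −; running = −2122.2727
Stage 2 [56T→56T]: ω = 2122.2727×56/56 = 2122.2727 rpm, dir flips to +; running = +2122.2727
Stage 3 [95T→13T]: ω = 2122.2727×95/13 = 15508.9161 rpm, dir flips to −; running = −15508.9161
Stage 4 [13T→41T]: ω = 15508.9161×13/41 = 4917.4612 rpm, dir flips to +; running = +4917.4612

+4917.4612 rpm (same as input, |ω| = 4917.4612 rpm)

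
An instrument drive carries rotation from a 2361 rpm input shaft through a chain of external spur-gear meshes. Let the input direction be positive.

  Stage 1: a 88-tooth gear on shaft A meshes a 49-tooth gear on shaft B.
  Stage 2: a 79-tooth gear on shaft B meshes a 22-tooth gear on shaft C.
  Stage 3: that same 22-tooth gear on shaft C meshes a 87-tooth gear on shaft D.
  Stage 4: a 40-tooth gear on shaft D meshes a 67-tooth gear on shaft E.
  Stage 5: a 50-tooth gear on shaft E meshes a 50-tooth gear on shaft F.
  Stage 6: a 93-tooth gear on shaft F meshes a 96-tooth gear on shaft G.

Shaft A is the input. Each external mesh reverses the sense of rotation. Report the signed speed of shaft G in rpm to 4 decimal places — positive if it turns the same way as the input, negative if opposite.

+2226.8313 rpm (same as input, |ω| = 2226.8313 rpm)

Stage 1 [88T→49T]: ω = 2361.0000×88/49 = 4240.1633 rpm, dir flips to −; running = −4240.1633
Stage 2 [79T→22T]: ω = 4240.1633×79/22 = 15226.0408 rpm, dir flips to +; running = +15226.0408
Stage 3 [22T→87T]: ω = 15226.0408×22/87 = 3850.2632 rpm, dir flips to −; running = −3850.2632
Stage 4 [40T→67T]: ω = 3850.2632×40/67 = 2298.6646 rpm, dir flips to +; running = +2298.6646
Stage 5 [50T→50T]: ω = 2298.6646×50/50 = 2298.6646 rpm, dir flips to −; running = −2298.6646
Stage 6 [93T→96T]: ω = 2298.6646×93/96 = 2226.8313 rpm, dir flips to +; running = +2226.8313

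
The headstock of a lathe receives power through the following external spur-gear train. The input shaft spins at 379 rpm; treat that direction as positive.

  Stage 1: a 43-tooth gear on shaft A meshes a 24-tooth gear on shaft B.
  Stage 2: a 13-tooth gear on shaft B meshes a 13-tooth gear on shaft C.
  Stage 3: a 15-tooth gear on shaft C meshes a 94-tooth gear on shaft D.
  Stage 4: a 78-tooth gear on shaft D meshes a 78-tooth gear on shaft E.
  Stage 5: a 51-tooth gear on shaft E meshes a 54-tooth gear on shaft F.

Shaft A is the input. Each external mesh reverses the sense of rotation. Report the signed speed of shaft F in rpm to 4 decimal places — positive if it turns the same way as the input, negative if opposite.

Stage 1 [43T→24T]: ω = 379.0000×43/24 = 679.0417 rpm, dir flips to −; running = −679.0417
Stage 2 [13T→13T]: ω = 679.0417×13/13 = 679.0417 rpm, dir flips to +; running = +679.0417
Stage 3 [15T→94T]: ω = 679.0417×15/94 = 108.3577 rpm, dir flips to −; running = −108.3577
Stage 4 [78T→78T]: ω = 108.3577×78/78 = 108.3577 rpm, dir flips to +; running = +108.3577
Stage 5 [51T→54T]: ω = 108.3577×51/54 = 102.3378 rpm, dir flips to −; running = −102.3378

-102.3378 rpm (opposite to input, |ω| = 102.3378 rpm)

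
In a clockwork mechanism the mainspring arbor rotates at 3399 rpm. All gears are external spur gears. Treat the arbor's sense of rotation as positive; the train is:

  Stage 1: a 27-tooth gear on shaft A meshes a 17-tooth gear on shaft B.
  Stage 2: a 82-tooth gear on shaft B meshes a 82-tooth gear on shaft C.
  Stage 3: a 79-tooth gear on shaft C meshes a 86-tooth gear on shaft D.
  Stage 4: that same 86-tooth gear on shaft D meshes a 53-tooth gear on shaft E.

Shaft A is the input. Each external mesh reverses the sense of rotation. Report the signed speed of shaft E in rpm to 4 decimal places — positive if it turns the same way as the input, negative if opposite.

Stage 1 [27T→17T]: ω = 3399.0000×27/17 = 5398.4118 rpm, dir flips to −; running = −5398.4118
Stage 2 [82T→82T]: ω = 5398.4118×82/82 = 5398.4118 rpm, dir flips to +; running = +5398.4118
Stage 3 [79T→86T]: ω = 5398.4118×79/86 = 4959.0062 rpm, dir flips to −; running = −4959.0062
Stage 4 [86T→53T]: ω = 4959.0062×86/53 = 8046.6892 rpm, dir flips to +; running = +8046.6892

+8046.6892 rpm (same as input, |ω| = 8046.6892 rpm)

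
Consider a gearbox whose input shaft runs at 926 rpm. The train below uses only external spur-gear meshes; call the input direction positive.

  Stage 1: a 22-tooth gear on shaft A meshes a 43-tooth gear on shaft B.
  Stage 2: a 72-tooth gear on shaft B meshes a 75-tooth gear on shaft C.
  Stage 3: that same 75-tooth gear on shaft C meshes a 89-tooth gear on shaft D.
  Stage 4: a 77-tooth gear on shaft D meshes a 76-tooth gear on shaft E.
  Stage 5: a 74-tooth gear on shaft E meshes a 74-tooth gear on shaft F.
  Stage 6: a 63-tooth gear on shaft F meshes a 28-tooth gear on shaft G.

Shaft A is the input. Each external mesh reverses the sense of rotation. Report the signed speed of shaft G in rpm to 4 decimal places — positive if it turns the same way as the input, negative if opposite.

Stage 1 [22T→43T]: ω = 926.0000×22/43 = 473.7674 rpm, dir flips to −; running = −473.7674
Stage 2 [72T→75T]: ω = 473.7674×72/75 = 454.8167 rpm, dir flips to +; running = +454.8167
Stage 3 [75T→89T]: ω = 454.8167×75/89 = 383.2725 rpm, dir flips to −; running = −383.2725
Stage 4 [77T→76T]: ω = 383.2725×77/76 = 388.3156 rpm, dir flips to +; running = +388.3156
Stage 5 [74T→74T]: ω = 388.3156×74/74 = 388.3156 rpm, dir flips to −; running = −388.3156
Stage 6 [63T→28T]: ω = 388.3156×63/28 = 873.7101 rpm, dir flips to +; running = +873.7101

+873.7101 rpm (same as input, |ω| = 873.7101 rpm)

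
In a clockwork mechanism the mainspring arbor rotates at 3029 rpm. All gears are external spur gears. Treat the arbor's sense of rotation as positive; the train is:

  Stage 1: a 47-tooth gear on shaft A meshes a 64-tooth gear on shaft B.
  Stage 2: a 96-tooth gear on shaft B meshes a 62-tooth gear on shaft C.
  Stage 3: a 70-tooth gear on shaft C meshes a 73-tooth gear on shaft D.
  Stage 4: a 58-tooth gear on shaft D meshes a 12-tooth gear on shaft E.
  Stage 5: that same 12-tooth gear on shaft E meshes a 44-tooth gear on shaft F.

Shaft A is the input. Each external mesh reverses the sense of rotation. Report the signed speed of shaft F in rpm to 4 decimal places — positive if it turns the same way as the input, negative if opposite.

Stage 1 [47T→64T]: ω = 3029.0000×47/64 = 2224.4219 rpm, dir flips to −; running = −2224.4219
Stage 2 [96T→62T]: ω = 2224.4219×96/62 = 3444.2661 rpm, dir flips to +; running = +3444.2661
Stage 3 [70T→73T]: ω = 3444.2661×70/73 = 3302.7209 rpm, dir flips to −; running = −3302.7209
Stage 4 [58T→12T]: ω = 3302.7209×58/12 = 15963.1512 rpm, dir flips to +; running = +15963.1512
Stage 5 [12T→44T]: ω = 15963.1512×12/44 = 4353.5867 rpm, dir flips to −; running = −4353.5867

-4353.5867 rpm (opposite to input, |ω| = 4353.5867 rpm)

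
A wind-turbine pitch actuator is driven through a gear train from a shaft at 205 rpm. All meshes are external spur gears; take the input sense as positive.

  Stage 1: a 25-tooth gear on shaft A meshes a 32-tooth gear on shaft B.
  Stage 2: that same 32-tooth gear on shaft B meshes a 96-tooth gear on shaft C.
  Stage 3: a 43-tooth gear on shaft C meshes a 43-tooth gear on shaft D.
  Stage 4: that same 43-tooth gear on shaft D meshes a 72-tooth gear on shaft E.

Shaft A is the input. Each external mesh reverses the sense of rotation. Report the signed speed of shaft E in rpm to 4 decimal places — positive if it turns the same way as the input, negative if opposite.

+31.8830 rpm (same as input, |ω| = 31.8830 rpm)

Stage 1 [25T→32T]: ω = 205.0000×25/32 = 160.1562 rpm, dir flips to −; running = −160.1562
Stage 2 [32T→96T]: ω = 160.1562×32/96 = 53.3854 rpm, dir flips to +; running = +53.3854
Stage 3 [43T→43T]: ω = 53.3854×43/43 = 53.3854 rpm, dir flips to −; running = −53.3854
Stage 4 [43T→72T]: ω = 53.3854×43/72 = 31.8830 rpm, dir flips to +; running = +31.8830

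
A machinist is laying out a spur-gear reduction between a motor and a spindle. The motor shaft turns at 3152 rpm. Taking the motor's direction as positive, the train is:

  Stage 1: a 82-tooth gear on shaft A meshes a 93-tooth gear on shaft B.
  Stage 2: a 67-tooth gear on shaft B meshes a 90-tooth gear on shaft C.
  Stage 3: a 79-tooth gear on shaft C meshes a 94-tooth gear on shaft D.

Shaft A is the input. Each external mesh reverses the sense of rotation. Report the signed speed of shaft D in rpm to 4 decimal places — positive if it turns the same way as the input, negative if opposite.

Stage 1 [82T→93T]: ω = 3152.0000×82/93 = 2779.1828 rpm, dir flips to −; running = −2779.1828
Stage 2 [67T→90T]: ω = 2779.1828×67/90 = 2068.9472 rpm, dir flips to +; running = +2068.9472
Stage 3 [79T→94T]: ω = 2068.9472×79/94 = 1738.7960 rpm, dir flips to −; running = −1738.7960

-1738.7960 rpm (opposite to input, |ω| = 1738.7960 rpm)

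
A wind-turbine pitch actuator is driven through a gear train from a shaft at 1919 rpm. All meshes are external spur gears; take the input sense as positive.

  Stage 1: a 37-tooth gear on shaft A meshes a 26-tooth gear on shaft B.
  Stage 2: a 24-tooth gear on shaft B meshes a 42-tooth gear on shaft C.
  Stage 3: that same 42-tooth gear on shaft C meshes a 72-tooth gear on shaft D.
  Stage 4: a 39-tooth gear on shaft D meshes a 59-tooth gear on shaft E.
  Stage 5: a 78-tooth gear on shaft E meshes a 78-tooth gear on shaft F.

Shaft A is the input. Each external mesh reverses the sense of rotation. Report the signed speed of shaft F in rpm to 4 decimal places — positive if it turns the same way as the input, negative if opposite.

-601.7203 rpm (opposite to input, |ω| = 601.7203 rpm)

Stage 1 [37T→26T]: ω = 1919.0000×37/26 = 2730.8846 rpm, dir flips to −; running = −2730.8846
Stage 2 [24T→42T]: ω = 2730.8846×24/42 = 1560.5055 rpm, dir flips to +; running = +1560.5055
Stage 3 [42T→72T]: ω = 1560.5055×42/72 = 910.2949 rpm, dir flips to −; running = −910.2949
Stage 4 [39T→59T]: ω = 910.2949×39/59 = 601.7203 rpm, dir flips to +; running = +601.7203
Stage 5 [78T→78T]: ω = 601.7203×78/78 = 601.7203 rpm, dir flips to −; running = −601.7203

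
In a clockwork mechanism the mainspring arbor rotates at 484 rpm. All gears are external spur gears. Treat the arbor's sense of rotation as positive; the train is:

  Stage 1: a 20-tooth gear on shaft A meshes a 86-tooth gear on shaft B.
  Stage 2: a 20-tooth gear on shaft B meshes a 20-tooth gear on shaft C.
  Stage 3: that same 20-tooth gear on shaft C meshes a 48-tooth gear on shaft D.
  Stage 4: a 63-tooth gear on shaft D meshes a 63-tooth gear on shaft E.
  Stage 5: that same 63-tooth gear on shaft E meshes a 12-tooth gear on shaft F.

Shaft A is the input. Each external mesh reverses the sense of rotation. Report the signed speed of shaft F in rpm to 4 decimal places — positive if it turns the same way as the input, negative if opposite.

Stage 1 [20T→86T]: ω = 484.0000×20/86 = 112.5581 rpm, dir flips to −; running = −112.5581
Stage 2 [20T→20T]: ω = 112.5581×20/20 = 112.5581 rpm, dir flips to +; running = +112.5581
Stage 3 [20T→48T]: ω = 112.5581×20/48 = 46.8992 rpm, dir flips to −; running = −46.8992
Stage 4 [63T→63T]: ω = 46.8992×63/63 = 46.8992 rpm, dir flips to +; running = +46.8992
Stage 5 [63T→12T]: ω = 46.8992×63/12 = 246.2209 rpm, dir flips to −; running = −246.2209

-246.2209 rpm (opposite to input, |ω| = 246.2209 rpm)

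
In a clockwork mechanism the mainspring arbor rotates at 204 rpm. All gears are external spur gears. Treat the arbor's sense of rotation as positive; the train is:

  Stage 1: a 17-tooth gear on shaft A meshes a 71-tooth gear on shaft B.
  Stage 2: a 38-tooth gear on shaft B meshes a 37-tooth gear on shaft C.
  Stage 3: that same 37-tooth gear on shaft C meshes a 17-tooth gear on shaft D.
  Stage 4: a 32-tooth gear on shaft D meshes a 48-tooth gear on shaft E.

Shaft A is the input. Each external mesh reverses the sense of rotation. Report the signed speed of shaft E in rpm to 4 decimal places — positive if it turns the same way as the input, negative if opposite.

+72.7887 rpm (same as input, |ω| = 72.7887 rpm)

Stage 1 [17T→71T]: ω = 204.0000×17/71 = 48.8451 rpm, dir flips to −; running = −48.8451
Stage 2 [38T→37T]: ω = 48.8451×38/37 = 50.1652 rpm, dir flips to +; running = +50.1652
Stage 3 [37T→17T]: ω = 50.1652×37/17 = 109.1831 rpm, dir flips to −; running = −109.1831
Stage 4 [32T→48T]: ω = 109.1831×32/48 = 72.7887 rpm, dir flips to +; running = +72.7887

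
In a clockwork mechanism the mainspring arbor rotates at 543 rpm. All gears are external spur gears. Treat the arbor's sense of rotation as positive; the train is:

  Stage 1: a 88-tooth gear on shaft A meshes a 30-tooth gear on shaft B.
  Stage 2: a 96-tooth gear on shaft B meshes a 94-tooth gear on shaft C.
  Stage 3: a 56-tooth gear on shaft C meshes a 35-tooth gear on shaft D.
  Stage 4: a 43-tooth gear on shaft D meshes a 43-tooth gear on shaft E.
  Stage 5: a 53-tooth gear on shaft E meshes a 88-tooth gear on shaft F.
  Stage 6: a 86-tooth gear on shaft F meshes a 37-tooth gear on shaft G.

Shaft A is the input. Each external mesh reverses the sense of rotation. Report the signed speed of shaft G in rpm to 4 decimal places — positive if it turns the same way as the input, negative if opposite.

+3643.4644 rpm (same as input, |ω| = 3643.4644 rpm)

Stage 1 [88T→30T]: ω = 543.0000×88/30 = 1592.8000 rpm, dir flips to −; running = −1592.8000
Stage 2 [96T→94T]: ω = 1592.8000×96/94 = 1626.6894 rpm, dir flips to +; running = +1626.6894
Stage 3 [56T→35T]: ω = 1626.6894×56/35 = 2602.7030 rpm, dir flips to −; running = −2602.7030
Stage 4 [43T→43T]: ω = 2602.7030×43/43 = 2602.7030 rpm, dir flips to +; running = +2602.7030
Stage 5 [53T→88T]: ω = 2602.7030×53/88 = 1567.5370 rpm, dir flips to −; running = −1567.5370
Stage 6 [86T→37T]: ω = 1567.5370×86/37 = 3643.4644 rpm, dir flips to +; running = +3643.4644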